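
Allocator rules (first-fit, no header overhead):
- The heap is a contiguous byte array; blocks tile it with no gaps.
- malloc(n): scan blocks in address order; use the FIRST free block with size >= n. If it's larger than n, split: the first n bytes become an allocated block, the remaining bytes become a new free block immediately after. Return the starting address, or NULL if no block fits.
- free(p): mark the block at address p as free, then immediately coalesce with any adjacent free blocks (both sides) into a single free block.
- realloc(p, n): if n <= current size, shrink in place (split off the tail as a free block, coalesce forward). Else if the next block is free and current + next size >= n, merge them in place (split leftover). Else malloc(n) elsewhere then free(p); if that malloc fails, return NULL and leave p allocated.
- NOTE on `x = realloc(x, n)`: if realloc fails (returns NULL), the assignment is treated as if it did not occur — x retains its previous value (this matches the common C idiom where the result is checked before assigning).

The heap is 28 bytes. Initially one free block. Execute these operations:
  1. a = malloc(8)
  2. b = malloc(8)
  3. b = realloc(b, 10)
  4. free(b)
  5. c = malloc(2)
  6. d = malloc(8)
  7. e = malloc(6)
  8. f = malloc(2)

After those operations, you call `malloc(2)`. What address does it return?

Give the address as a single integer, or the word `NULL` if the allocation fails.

Answer: 26

Derivation:
Op 1: a = malloc(8) -> a = 0; heap: [0-7 ALLOC][8-27 FREE]
Op 2: b = malloc(8) -> b = 8; heap: [0-7 ALLOC][8-15 ALLOC][16-27 FREE]
Op 3: b = realloc(b, 10) -> b = 8; heap: [0-7 ALLOC][8-17 ALLOC][18-27 FREE]
Op 4: free(b) -> (freed b); heap: [0-7 ALLOC][8-27 FREE]
Op 5: c = malloc(2) -> c = 8; heap: [0-7 ALLOC][8-9 ALLOC][10-27 FREE]
Op 6: d = malloc(8) -> d = 10; heap: [0-7 ALLOC][8-9 ALLOC][10-17 ALLOC][18-27 FREE]
Op 7: e = malloc(6) -> e = 18; heap: [0-7 ALLOC][8-9 ALLOC][10-17 ALLOC][18-23 ALLOC][24-27 FREE]
Op 8: f = malloc(2) -> f = 24; heap: [0-7 ALLOC][8-9 ALLOC][10-17 ALLOC][18-23 ALLOC][24-25 ALLOC][26-27 FREE]
malloc(2): first-fit scan over [0-7 ALLOC][8-9 ALLOC][10-17 ALLOC][18-23 ALLOC][24-25 ALLOC][26-27 FREE] -> 26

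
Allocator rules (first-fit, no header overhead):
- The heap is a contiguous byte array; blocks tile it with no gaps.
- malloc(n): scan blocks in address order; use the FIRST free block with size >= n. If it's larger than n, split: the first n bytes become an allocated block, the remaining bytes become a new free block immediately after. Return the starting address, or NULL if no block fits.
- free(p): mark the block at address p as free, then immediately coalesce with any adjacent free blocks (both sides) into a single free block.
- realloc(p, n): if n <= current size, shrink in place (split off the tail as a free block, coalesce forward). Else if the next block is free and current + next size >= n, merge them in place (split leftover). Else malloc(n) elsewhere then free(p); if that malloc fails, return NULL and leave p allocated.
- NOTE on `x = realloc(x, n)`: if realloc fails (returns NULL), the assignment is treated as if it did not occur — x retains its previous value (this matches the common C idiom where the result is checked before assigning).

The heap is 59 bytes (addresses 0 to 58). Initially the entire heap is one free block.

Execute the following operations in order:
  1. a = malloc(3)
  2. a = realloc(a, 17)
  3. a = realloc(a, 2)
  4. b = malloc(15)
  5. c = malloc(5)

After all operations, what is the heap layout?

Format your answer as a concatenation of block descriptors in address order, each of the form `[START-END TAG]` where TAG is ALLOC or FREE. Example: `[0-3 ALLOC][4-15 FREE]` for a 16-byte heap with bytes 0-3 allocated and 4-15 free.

Answer: [0-1 ALLOC][2-16 ALLOC][17-21 ALLOC][22-58 FREE]

Derivation:
Op 1: a = malloc(3) -> a = 0; heap: [0-2 ALLOC][3-58 FREE]
Op 2: a = realloc(a, 17) -> a = 0; heap: [0-16 ALLOC][17-58 FREE]
Op 3: a = realloc(a, 2) -> a = 0; heap: [0-1 ALLOC][2-58 FREE]
Op 4: b = malloc(15) -> b = 2; heap: [0-1 ALLOC][2-16 ALLOC][17-58 FREE]
Op 5: c = malloc(5) -> c = 17; heap: [0-1 ALLOC][2-16 ALLOC][17-21 ALLOC][22-58 FREE]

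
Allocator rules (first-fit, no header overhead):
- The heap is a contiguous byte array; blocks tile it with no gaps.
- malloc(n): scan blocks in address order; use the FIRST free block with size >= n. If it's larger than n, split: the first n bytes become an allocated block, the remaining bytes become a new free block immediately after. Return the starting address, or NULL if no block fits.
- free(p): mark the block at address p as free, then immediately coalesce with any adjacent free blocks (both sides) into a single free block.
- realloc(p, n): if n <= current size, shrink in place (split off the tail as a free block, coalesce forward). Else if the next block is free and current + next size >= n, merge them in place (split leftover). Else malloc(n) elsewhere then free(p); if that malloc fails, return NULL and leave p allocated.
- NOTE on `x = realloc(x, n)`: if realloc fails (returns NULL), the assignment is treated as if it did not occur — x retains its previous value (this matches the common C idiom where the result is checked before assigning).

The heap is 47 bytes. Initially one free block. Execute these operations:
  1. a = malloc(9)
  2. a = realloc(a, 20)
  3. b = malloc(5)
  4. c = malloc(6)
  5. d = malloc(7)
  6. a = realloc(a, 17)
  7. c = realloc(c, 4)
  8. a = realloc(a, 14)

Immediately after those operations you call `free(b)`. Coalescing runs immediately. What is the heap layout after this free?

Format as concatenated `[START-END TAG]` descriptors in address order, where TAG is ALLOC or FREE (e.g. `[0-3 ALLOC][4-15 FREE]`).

Answer: [0-13 ALLOC][14-24 FREE][25-28 ALLOC][29-30 FREE][31-37 ALLOC][38-46 FREE]

Derivation:
Op 1: a = malloc(9) -> a = 0; heap: [0-8 ALLOC][9-46 FREE]
Op 2: a = realloc(a, 20) -> a = 0; heap: [0-19 ALLOC][20-46 FREE]
Op 3: b = malloc(5) -> b = 20; heap: [0-19 ALLOC][20-24 ALLOC][25-46 FREE]
Op 4: c = malloc(6) -> c = 25; heap: [0-19 ALLOC][20-24 ALLOC][25-30 ALLOC][31-46 FREE]
Op 5: d = malloc(7) -> d = 31; heap: [0-19 ALLOC][20-24 ALLOC][25-30 ALLOC][31-37 ALLOC][38-46 FREE]
Op 6: a = realloc(a, 17) -> a = 0; heap: [0-16 ALLOC][17-19 FREE][20-24 ALLOC][25-30 ALLOC][31-37 ALLOC][38-46 FREE]
Op 7: c = realloc(c, 4) -> c = 25; heap: [0-16 ALLOC][17-19 FREE][20-24 ALLOC][25-28 ALLOC][29-30 FREE][31-37 ALLOC][38-46 FREE]
Op 8: a = realloc(a, 14) -> a = 0; heap: [0-13 ALLOC][14-19 FREE][20-24 ALLOC][25-28 ALLOC][29-30 FREE][31-37 ALLOC][38-46 FREE]
free(b): b = 20 -> block [20-24 ALLOC]; mark free, coalesce with adjacent free neighbors -> [0-13 ALLOC][14-24 FREE][25-28 ALLOC][29-30 FREE][31-37 ALLOC][38-46 FREE]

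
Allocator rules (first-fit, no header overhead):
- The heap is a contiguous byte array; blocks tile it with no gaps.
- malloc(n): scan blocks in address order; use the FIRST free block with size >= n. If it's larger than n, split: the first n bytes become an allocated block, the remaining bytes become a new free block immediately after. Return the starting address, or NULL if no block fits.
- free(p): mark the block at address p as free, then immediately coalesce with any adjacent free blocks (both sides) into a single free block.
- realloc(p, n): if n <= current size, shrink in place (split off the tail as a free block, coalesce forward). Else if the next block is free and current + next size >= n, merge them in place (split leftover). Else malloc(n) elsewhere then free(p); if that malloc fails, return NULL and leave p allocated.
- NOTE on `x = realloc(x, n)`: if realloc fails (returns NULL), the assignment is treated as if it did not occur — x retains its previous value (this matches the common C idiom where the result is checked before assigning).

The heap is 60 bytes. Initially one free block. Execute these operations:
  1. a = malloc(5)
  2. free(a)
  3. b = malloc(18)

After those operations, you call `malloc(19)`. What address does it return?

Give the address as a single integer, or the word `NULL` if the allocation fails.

Answer: 18

Derivation:
Op 1: a = malloc(5) -> a = 0; heap: [0-4 ALLOC][5-59 FREE]
Op 2: free(a) -> (freed a); heap: [0-59 FREE]
Op 3: b = malloc(18) -> b = 0; heap: [0-17 ALLOC][18-59 FREE]
malloc(19): first-fit scan over [0-17 ALLOC][18-59 FREE] -> 18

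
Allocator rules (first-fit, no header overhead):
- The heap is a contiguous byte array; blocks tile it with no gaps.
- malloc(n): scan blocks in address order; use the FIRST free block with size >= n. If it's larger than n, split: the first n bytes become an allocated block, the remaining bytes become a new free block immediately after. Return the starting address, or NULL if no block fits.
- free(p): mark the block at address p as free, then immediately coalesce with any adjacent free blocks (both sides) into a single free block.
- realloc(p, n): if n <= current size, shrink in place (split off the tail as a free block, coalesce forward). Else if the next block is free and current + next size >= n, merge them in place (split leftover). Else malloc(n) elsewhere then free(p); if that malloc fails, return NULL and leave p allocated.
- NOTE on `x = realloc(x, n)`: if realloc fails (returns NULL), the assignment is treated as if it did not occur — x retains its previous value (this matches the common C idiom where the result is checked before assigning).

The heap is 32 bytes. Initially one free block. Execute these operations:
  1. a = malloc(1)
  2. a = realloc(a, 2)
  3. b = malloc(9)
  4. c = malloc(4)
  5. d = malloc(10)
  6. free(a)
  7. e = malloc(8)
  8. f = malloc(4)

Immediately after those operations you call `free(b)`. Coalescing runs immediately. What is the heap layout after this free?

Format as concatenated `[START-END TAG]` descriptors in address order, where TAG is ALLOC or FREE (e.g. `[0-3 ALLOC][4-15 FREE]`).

Answer: [0-10 FREE][11-14 ALLOC][15-24 ALLOC][25-28 ALLOC][29-31 FREE]

Derivation:
Op 1: a = malloc(1) -> a = 0; heap: [0-0 ALLOC][1-31 FREE]
Op 2: a = realloc(a, 2) -> a = 0; heap: [0-1 ALLOC][2-31 FREE]
Op 3: b = malloc(9) -> b = 2; heap: [0-1 ALLOC][2-10 ALLOC][11-31 FREE]
Op 4: c = malloc(4) -> c = 11; heap: [0-1 ALLOC][2-10 ALLOC][11-14 ALLOC][15-31 FREE]
Op 5: d = malloc(10) -> d = 15; heap: [0-1 ALLOC][2-10 ALLOC][11-14 ALLOC][15-24 ALLOC][25-31 FREE]
Op 6: free(a) -> (freed a); heap: [0-1 FREE][2-10 ALLOC][11-14 ALLOC][15-24 ALLOC][25-31 FREE]
Op 7: e = malloc(8) -> e = NULL; heap: [0-1 FREE][2-10 ALLOC][11-14 ALLOC][15-24 ALLOC][25-31 FREE]
Op 8: f = malloc(4) -> f = 25; heap: [0-1 FREE][2-10 ALLOC][11-14 ALLOC][15-24 ALLOC][25-28 ALLOC][29-31 FREE]
free(b): b = 2 -> block [2-10 ALLOC]; mark free, coalesce with adjacent free neighbors -> [0-10 FREE][11-14 ALLOC][15-24 ALLOC][25-28 ALLOC][29-31 FREE]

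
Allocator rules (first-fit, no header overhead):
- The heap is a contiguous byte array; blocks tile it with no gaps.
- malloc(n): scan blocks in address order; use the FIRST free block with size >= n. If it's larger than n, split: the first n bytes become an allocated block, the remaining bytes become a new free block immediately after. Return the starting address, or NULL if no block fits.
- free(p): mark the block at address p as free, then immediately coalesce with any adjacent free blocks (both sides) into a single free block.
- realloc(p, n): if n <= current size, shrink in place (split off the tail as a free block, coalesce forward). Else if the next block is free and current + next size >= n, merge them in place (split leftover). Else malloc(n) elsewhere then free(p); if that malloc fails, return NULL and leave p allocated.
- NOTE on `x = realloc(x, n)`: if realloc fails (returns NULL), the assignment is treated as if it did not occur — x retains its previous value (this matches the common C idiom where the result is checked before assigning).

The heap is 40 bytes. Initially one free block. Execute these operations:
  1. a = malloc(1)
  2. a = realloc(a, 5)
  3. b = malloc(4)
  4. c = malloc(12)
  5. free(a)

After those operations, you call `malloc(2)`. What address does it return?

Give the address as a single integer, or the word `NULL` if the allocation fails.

Op 1: a = malloc(1) -> a = 0; heap: [0-0 ALLOC][1-39 FREE]
Op 2: a = realloc(a, 5) -> a = 0; heap: [0-4 ALLOC][5-39 FREE]
Op 3: b = malloc(4) -> b = 5; heap: [0-4 ALLOC][5-8 ALLOC][9-39 FREE]
Op 4: c = malloc(12) -> c = 9; heap: [0-4 ALLOC][5-8 ALLOC][9-20 ALLOC][21-39 FREE]
Op 5: free(a) -> (freed a); heap: [0-4 FREE][5-8 ALLOC][9-20 ALLOC][21-39 FREE]
malloc(2): first-fit scan over [0-4 FREE][5-8 ALLOC][9-20 ALLOC][21-39 FREE] -> 0

Answer: 0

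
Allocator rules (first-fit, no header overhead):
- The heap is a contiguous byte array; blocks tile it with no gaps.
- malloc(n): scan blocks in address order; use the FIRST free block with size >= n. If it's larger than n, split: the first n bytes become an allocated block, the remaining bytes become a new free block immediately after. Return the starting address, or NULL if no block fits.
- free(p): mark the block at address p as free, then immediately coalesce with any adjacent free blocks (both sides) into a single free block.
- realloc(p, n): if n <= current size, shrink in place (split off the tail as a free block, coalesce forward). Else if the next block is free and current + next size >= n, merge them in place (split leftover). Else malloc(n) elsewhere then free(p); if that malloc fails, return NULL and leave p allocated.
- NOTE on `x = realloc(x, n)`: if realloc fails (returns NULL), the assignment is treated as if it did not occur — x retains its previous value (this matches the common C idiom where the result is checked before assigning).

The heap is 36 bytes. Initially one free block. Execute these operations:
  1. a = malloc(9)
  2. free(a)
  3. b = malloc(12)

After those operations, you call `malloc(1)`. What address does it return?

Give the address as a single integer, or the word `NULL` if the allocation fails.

Answer: 12

Derivation:
Op 1: a = malloc(9) -> a = 0; heap: [0-8 ALLOC][9-35 FREE]
Op 2: free(a) -> (freed a); heap: [0-35 FREE]
Op 3: b = malloc(12) -> b = 0; heap: [0-11 ALLOC][12-35 FREE]
malloc(1): first-fit scan over [0-11 ALLOC][12-35 FREE] -> 12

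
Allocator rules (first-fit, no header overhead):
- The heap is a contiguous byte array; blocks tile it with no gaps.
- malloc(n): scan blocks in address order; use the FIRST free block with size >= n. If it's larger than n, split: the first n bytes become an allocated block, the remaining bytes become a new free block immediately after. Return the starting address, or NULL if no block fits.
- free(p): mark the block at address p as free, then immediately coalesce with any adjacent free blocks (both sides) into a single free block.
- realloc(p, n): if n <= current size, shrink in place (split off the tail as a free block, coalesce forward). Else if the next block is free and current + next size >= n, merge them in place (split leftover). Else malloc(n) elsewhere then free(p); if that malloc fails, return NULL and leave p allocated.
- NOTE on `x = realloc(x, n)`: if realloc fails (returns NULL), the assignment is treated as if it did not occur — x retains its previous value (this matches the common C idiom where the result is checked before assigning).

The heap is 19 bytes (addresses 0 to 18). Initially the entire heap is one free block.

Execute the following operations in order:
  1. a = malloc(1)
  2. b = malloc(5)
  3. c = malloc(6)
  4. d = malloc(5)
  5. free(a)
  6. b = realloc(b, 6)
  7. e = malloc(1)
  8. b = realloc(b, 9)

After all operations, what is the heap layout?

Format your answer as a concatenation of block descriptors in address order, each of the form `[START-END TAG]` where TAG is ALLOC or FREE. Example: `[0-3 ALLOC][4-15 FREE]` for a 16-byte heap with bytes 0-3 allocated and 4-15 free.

Answer: [0-0 ALLOC][1-5 ALLOC][6-11 ALLOC][12-16 ALLOC][17-18 FREE]

Derivation:
Op 1: a = malloc(1) -> a = 0; heap: [0-0 ALLOC][1-18 FREE]
Op 2: b = malloc(5) -> b = 1; heap: [0-0 ALLOC][1-5 ALLOC][6-18 FREE]
Op 3: c = malloc(6) -> c = 6; heap: [0-0 ALLOC][1-5 ALLOC][6-11 ALLOC][12-18 FREE]
Op 4: d = malloc(5) -> d = 12; heap: [0-0 ALLOC][1-5 ALLOC][6-11 ALLOC][12-16 ALLOC][17-18 FREE]
Op 5: free(a) -> (freed a); heap: [0-0 FREE][1-5 ALLOC][6-11 ALLOC][12-16 ALLOC][17-18 FREE]
Op 6: b = realloc(b, 6) -> NULL (b unchanged); heap: [0-0 FREE][1-5 ALLOC][6-11 ALLOC][12-16 ALLOC][17-18 FREE]
Op 7: e = malloc(1) -> e = 0; heap: [0-0 ALLOC][1-5 ALLOC][6-11 ALLOC][12-16 ALLOC][17-18 FREE]
Op 8: b = realloc(b, 9) -> NULL (b unchanged); heap: [0-0 ALLOC][1-5 ALLOC][6-11 ALLOC][12-16 ALLOC][17-18 FREE]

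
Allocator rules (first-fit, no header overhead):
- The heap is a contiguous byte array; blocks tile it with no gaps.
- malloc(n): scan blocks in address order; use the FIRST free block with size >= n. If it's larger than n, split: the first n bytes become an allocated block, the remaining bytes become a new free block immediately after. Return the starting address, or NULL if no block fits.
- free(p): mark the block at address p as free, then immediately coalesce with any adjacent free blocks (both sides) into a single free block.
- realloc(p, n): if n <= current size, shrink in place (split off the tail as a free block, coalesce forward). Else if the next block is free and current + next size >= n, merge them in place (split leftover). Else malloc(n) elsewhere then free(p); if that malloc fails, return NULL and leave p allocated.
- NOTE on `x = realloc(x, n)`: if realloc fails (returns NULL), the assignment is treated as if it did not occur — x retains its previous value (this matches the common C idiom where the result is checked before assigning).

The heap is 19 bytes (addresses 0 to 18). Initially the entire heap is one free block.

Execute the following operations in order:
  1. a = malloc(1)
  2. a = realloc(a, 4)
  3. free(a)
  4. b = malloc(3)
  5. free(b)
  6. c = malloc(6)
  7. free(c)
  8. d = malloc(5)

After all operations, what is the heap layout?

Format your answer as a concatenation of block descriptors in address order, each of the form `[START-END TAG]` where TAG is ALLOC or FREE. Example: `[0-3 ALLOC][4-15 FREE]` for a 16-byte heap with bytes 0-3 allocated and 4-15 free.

Op 1: a = malloc(1) -> a = 0; heap: [0-0 ALLOC][1-18 FREE]
Op 2: a = realloc(a, 4) -> a = 0; heap: [0-3 ALLOC][4-18 FREE]
Op 3: free(a) -> (freed a); heap: [0-18 FREE]
Op 4: b = malloc(3) -> b = 0; heap: [0-2 ALLOC][3-18 FREE]
Op 5: free(b) -> (freed b); heap: [0-18 FREE]
Op 6: c = malloc(6) -> c = 0; heap: [0-5 ALLOC][6-18 FREE]
Op 7: free(c) -> (freed c); heap: [0-18 FREE]
Op 8: d = malloc(5) -> d = 0; heap: [0-4 ALLOC][5-18 FREE]

Answer: [0-4 ALLOC][5-18 FREE]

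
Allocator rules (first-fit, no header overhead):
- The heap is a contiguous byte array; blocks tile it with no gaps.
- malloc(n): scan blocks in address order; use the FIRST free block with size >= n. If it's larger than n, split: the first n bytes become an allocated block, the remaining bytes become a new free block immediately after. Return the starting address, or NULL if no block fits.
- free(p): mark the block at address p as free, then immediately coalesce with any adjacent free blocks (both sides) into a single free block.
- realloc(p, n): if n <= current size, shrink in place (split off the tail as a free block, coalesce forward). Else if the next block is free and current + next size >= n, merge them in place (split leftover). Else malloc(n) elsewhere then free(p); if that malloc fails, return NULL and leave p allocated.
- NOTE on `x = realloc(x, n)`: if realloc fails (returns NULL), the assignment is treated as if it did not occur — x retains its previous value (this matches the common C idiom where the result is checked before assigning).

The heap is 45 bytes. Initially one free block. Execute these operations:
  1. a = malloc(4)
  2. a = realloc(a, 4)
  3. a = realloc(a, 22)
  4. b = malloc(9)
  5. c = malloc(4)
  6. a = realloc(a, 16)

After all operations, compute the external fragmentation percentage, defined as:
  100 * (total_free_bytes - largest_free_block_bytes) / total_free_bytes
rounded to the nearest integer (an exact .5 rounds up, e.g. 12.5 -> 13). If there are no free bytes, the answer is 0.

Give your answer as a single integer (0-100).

Op 1: a = malloc(4) -> a = 0; heap: [0-3 ALLOC][4-44 FREE]
Op 2: a = realloc(a, 4) -> a = 0; heap: [0-3 ALLOC][4-44 FREE]
Op 3: a = realloc(a, 22) -> a = 0; heap: [0-21 ALLOC][22-44 FREE]
Op 4: b = malloc(9) -> b = 22; heap: [0-21 ALLOC][22-30 ALLOC][31-44 FREE]
Op 5: c = malloc(4) -> c = 31; heap: [0-21 ALLOC][22-30 ALLOC][31-34 ALLOC][35-44 FREE]
Op 6: a = realloc(a, 16) -> a = 0; heap: [0-15 ALLOC][16-21 FREE][22-30 ALLOC][31-34 ALLOC][35-44 FREE]
Free blocks: [6 10] total_free=16 largest=10 -> 100*(16-10)/16 = 600/16 = 37.5 -> rounds to 38

Answer: 38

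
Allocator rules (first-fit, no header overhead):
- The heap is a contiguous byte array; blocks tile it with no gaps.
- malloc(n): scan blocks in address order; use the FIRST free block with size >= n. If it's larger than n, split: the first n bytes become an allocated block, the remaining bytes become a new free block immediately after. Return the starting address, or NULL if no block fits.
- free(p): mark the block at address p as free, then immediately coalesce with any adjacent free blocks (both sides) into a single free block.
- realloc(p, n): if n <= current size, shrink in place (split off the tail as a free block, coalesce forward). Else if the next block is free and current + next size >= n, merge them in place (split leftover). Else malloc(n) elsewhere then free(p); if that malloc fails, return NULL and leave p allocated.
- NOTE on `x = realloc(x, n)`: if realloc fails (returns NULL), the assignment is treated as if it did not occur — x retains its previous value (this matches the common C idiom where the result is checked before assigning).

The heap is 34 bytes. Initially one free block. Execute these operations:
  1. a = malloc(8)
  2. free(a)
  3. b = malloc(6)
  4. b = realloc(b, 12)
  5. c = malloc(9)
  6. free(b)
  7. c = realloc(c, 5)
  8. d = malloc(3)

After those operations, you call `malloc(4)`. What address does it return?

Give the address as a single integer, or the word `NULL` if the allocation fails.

Answer: 3

Derivation:
Op 1: a = malloc(8) -> a = 0; heap: [0-7 ALLOC][8-33 FREE]
Op 2: free(a) -> (freed a); heap: [0-33 FREE]
Op 3: b = malloc(6) -> b = 0; heap: [0-5 ALLOC][6-33 FREE]
Op 4: b = realloc(b, 12) -> b = 0; heap: [0-11 ALLOC][12-33 FREE]
Op 5: c = malloc(9) -> c = 12; heap: [0-11 ALLOC][12-20 ALLOC][21-33 FREE]
Op 6: free(b) -> (freed b); heap: [0-11 FREE][12-20 ALLOC][21-33 FREE]
Op 7: c = realloc(c, 5) -> c = 12; heap: [0-11 FREE][12-16 ALLOC][17-33 FREE]
Op 8: d = malloc(3) -> d = 0; heap: [0-2 ALLOC][3-11 FREE][12-16 ALLOC][17-33 FREE]
malloc(4): first-fit scan over [0-2 ALLOC][3-11 FREE][12-16 ALLOC][17-33 FREE] -> 3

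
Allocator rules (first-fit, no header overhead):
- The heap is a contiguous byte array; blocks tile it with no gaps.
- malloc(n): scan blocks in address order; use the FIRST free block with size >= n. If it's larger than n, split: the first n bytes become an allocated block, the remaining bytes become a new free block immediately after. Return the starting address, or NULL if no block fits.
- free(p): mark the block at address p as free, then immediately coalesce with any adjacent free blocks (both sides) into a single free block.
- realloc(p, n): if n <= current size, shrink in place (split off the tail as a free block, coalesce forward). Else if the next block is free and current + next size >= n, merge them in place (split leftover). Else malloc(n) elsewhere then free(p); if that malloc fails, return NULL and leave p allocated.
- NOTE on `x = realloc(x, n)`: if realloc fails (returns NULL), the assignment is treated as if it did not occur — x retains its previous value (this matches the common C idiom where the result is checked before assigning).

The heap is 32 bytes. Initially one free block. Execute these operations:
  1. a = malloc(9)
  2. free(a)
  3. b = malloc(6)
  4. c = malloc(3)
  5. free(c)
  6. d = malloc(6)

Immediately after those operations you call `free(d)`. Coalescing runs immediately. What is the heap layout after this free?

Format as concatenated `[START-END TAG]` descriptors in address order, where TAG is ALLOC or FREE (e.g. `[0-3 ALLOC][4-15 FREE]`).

Op 1: a = malloc(9) -> a = 0; heap: [0-8 ALLOC][9-31 FREE]
Op 2: free(a) -> (freed a); heap: [0-31 FREE]
Op 3: b = malloc(6) -> b = 0; heap: [0-5 ALLOC][6-31 FREE]
Op 4: c = malloc(3) -> c = 6; heap: [0-5 ALLOC][6-8 ALLOC][9-31 FREE]
Op 5: free(c) -> (freed c); heap: [0-5 ALLOC][6-31 FREE]
Op 6: d = malloc(6) -> d = 6; heap: [0-5 ALLOC][6-11 ALLOC][12-31 FREE]
free(d): d = 6 -> block [6-11 ALLOC]; mark free, coalesce with adjacent free neighbors -> [0-5 ALLOC][6-31 FREE]

Answer: [0-5 ALLOC][6-31 FREE]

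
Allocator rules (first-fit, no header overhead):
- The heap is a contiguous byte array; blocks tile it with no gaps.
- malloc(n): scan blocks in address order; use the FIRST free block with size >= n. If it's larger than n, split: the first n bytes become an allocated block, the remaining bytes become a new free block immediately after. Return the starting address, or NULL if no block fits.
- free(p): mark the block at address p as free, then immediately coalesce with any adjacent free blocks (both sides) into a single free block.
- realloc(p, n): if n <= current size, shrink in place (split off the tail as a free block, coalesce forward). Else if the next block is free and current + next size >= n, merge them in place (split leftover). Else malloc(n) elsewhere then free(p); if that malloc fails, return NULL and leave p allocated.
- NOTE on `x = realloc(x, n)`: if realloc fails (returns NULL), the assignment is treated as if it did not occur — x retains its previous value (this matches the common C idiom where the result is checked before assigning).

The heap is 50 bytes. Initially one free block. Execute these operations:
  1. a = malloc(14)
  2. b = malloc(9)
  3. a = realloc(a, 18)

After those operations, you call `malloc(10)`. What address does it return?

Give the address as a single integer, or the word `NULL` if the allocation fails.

Op 1: a = malloc(14) -> a = 0; heap: [0-13 ALLOC][14-49 FREE]
Op 2: b = malloc(9) -> b = 14; heap: [0-13 ALLOC][14-22 ALLOC][23-49 FREE]
Op 3: a = realloc(a, 18) -> a = 23; heap: [0-13 FREE][14-22 ALLOC][23-40 ALLOC][41-49 FREE]
malloc(10): first-fit scan over [0-13 FREE][14-22 ALLOC][23-40 ALLOC][41-49 FREE] -> 0

Answer: 0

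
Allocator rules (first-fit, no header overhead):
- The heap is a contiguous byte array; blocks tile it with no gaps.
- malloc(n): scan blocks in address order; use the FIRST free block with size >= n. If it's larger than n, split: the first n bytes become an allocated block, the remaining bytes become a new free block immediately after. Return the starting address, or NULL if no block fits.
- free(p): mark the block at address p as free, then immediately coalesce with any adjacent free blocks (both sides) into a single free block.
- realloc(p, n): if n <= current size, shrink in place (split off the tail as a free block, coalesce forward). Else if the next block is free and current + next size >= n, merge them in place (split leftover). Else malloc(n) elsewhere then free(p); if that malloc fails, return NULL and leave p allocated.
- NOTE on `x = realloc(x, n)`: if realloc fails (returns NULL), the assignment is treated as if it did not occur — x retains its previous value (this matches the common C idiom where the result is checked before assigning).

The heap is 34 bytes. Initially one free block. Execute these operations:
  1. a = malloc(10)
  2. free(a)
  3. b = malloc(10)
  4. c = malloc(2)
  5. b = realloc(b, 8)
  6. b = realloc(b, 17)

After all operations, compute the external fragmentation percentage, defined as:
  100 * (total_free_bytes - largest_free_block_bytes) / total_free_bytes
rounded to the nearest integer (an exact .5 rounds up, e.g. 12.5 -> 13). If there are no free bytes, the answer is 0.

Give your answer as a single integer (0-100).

Answer: 33

Derivation:
Op 1: a = malloc(10) -> a = 0; heap: [0-9 ALLOC][10-33 FREE]
Op 2: free(a) -> (freed a); heap: [0-33 FREE]
Op 3: b = malloc(10) -> b = 0; heap: [0-9 ALLOC][10-33 FREE]
Op 4: c = malloc(2) -> c = 10; heap: [0-9 ALLOC][10-11 ALLOC][12-33 FREE]
Op 5: b = realloc(b, 8) -> b = 0; heap: [0-7 ALLOC][8-9 FREE][10-11 ALLOC][12-33 FREE]
Op 6: b = realloc(b, 17) -> b = 12; heap: [0-9 FREE][10-11 ALLOC][12-28 ALLOC][29-33 FREE]
Free blocks: [10 5] total_free=15 largest=10 -> 100*(15-10)/15 = 500/15 ≈ 33.333 -> rounds to 33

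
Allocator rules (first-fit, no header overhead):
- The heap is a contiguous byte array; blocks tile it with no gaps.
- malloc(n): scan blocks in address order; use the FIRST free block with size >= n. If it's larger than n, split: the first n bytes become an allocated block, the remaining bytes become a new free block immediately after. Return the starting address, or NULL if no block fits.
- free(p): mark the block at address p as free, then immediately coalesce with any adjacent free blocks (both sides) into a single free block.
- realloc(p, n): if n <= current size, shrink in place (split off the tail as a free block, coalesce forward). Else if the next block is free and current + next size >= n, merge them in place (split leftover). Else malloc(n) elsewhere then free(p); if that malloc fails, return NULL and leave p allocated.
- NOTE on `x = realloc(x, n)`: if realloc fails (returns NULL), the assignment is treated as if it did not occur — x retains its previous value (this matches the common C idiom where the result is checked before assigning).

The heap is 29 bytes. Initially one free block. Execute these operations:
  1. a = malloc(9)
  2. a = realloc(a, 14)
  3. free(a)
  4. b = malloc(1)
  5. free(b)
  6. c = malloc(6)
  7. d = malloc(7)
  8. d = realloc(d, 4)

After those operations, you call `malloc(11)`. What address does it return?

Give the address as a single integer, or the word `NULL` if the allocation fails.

Op 1: a = malloc(9) -> a = 0; heap: [0-8 ALLOC][9-28 FREE]
Op 2: a = realloc(a, 14) -> a = 0; heap: [0-13 ALLOC][14-28 FREE]
Op 3: free(a) -> (freed a); heap: [0-28 FREE]
Op 4: b = malloc(1) -> b = 0; heap: [0-0 ALLOC][1-28 FREE]
Op 5: free(b) -> (freed b); heap: [0-28 FREE]
Op 6: c = malloc(6) -> c = 0; heap: [0-5 ALLOC][6-28 FREE]
Op 7: d = malloc(7) -> d = 6; heap: [0-5 ALLOC][6-12 ALLOC][13-28 FREE]
Op 8: d = realloc(d, 4) -> d = 6; heap: [0-5 ALLOC][6-9 ALLOC][10-28 FREE]
malloc(11): first-fit scan over [0-5 ALLOC][6-9 ALLOC][10-28 FREE] -> 10

Answer: 10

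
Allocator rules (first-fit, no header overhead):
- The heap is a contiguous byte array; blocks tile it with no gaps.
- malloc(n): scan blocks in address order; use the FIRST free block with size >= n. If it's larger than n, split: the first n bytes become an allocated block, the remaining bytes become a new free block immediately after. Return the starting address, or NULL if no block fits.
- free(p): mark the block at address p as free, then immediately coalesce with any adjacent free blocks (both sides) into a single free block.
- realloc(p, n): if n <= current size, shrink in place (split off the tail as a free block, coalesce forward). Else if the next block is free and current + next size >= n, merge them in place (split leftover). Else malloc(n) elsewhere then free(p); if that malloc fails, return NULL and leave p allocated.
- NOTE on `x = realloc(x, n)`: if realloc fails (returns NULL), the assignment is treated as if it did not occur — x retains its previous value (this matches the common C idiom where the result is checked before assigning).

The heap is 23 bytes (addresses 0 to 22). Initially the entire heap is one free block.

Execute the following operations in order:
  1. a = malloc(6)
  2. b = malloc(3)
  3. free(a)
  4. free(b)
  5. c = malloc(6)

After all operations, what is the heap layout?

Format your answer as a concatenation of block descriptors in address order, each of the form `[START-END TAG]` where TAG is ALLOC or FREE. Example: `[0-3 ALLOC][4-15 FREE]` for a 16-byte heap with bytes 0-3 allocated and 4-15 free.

Op 1: a = malloc(6) -> a = 0; heap: [0-5 ALLOC][6-22 FREE]
Op 2: b = malloc(3) -> b = 6; heap: [0-5 ALLOC][6-8 ALLOC][9-22 FREE]
Op 3: free(a) -> (freed a); heap: [0-5 FREE][6-8 ALLOC][9-22 FREE]
Op 4: free(b) -> (freed b); heap: [0-22 FREE]
Op 5: c = malloc(6) -> c = 0; heap: [0-5 ALLOC][6-22 FREE]

Answer: [0-5 ALLOC][6-22 FREE]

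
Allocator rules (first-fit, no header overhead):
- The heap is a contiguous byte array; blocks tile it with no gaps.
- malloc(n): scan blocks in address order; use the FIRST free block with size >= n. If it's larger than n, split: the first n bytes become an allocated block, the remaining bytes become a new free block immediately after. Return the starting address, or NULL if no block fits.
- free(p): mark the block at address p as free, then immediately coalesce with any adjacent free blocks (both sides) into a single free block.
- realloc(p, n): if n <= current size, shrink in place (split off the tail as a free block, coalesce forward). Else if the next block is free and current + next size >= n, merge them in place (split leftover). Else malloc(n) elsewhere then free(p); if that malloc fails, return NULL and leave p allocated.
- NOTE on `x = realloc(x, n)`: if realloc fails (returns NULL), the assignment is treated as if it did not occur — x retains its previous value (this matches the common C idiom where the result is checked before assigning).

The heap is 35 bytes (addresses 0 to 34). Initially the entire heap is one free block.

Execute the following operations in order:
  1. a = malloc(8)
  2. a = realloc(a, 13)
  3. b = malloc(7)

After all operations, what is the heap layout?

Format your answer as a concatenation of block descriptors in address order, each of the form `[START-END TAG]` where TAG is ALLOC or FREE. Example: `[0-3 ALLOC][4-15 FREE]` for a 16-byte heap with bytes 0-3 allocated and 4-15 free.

Answer: [0-12 ALLOC][13-19 ALLOC][20-34 FREE]

Derivation:
Op 1: a = malloc(8) -> a = 0; heap: [0-7 ALLOC][8-34 FREE]
Op 2: a = realloc(a, 13) -> a = 0; heap: [0-12 ALLOC][13-34 FREE]
Op 3: b = malloc(7) -> b = 13; heap: [0-12 ALLOC][13-19 ALLOC][20-34 FREE]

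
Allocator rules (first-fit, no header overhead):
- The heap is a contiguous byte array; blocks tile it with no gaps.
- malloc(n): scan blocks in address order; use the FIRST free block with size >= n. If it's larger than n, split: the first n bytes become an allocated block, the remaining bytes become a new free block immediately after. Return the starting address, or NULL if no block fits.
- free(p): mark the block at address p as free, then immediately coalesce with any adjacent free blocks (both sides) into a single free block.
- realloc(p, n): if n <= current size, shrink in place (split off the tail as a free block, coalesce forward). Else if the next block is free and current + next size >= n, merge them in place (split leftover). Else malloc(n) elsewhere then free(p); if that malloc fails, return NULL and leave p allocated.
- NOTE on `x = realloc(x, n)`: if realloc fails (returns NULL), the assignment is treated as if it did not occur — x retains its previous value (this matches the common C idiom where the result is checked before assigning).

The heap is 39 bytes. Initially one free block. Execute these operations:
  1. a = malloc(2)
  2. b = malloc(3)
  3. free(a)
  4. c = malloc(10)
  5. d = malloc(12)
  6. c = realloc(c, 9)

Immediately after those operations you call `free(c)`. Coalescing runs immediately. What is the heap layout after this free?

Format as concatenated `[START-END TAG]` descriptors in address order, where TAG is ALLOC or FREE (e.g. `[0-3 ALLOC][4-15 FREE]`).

Op 1: a = malloc(2) -> a = 0; heap: [0-1 ALLOC][2-38 FREE]
Op 2: b = malloc(3) -> b = 2; heap: [0-1 ALLOC][2-4 ALLOC][5-38 FREE]
Op 3: free(a) -> (freed a); heap: [0-1 FREE][2-4 ALLOC][5-38 FREE]
Op 4: c = malloc(10) -> c = 5; heap: [0-1 FREE][2-4 ALLOC][5-14 ALLOC][15-38 FREE]
Op 5: d = malloc(12) -> d = 15; heap: [0-1 FREE][2-4 ALLOC][5-14 ALLOC][15-26 ALLOC][27-38 FREE]
Op 6: c = realloc(c, 9) -> c = 5; heap: [0-1 FREE][2-4 ALLOC][5-13 ALLOC][14-14 FREE][15-26 ALLOC][27-38 FREE]
free(c): c = 5 -> block [5-13 ALLOC]; mark free, coalesce with adjacent free neighbors -> [0-1 FREE][2-4 ALLOC][5-14 FREE][15-26 ALLOC][27-38 FREE]

Answer: [0-1 FREE][2-4 ALLOC][5-14 FREE][15-26 ALLOC][27-38 FREE]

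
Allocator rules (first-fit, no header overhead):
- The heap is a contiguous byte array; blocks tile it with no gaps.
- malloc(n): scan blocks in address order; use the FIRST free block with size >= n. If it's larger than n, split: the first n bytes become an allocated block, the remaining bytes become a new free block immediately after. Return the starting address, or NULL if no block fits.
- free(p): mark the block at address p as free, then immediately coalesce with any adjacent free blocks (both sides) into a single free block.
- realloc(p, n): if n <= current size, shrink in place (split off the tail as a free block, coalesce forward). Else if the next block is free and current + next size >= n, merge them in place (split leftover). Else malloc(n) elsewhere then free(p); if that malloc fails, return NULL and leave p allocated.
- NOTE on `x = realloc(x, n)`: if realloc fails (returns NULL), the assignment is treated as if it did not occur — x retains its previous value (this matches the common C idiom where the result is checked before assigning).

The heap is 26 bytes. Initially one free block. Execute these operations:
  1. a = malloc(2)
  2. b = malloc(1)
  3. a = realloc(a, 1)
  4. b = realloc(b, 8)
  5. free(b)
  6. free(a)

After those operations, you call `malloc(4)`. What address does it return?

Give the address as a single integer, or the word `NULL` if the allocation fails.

Answer: 0

Derivation:
Op 1: a = malloc(2) -> a = 0; heap: [0-1 ALLOC][2-25 FREE]
Op 2: b = malloc(1) -> b = 2; heap: [0-1 ALLOC][2-2 ALLOC][3-25 FREE]
Op 3: a = realloc(a, 1) -> a = 0; heap: [0-0 ALLOC][1-1 FREE][2-2 ALLOC][3-25 FREE]
Op 4: b = realloc(b, 8) -> b = 2; heap: [0-0 ALLOC][1-1 FREE][2-9 ALLOC][10-25 FREE]
Op 5: free(b) -> (freed b); heap: [0-0 ALLOC][1-25 FREE]
Op 6: free(a) -> (freed a); heap: [0-25 FREE]
malloc(4): first-fit scan over [0-25 FREE] -> 0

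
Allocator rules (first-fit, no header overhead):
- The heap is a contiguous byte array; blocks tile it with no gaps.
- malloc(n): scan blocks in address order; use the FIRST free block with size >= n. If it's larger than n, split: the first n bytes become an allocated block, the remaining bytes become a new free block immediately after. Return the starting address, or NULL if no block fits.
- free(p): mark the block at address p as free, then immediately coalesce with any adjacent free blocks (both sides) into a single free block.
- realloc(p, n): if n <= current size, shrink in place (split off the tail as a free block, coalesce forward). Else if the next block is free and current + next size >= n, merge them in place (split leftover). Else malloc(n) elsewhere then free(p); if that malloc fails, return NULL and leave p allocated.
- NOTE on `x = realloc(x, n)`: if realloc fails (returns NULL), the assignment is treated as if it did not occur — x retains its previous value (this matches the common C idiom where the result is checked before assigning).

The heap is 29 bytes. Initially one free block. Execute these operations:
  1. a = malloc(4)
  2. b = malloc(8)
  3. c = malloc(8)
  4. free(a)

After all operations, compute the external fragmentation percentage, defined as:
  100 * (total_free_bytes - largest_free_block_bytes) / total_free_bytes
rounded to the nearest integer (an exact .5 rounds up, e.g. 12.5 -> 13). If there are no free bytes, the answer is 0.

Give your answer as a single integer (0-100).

Op 1: a = malloc(4) -> a = 0; heap: [0-3 ALLOC][4-28 FREE]
Op 2: b = malloc(8) -> b = 4; heap: [0-3 ALLOC][4-11 ALLOC][12-28 FREE]
Op 3: c = malloc(8) -> c = 12; heap: [0-3 ALLOC][4-11 ALLOC][12-19 ALLOC][20-28 FREE]
Op 4: free(a) -> (freed a); heap: [0-3 FREE][4-11 ALLOC][12-19 ALLOC][20-28 FREE]
Free blocks: [4 9] total_free=13 largest=9 -> 100*(13-9)/13 = 400/13 ≈ 30.769 -> rounds to 31

Answer: 31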